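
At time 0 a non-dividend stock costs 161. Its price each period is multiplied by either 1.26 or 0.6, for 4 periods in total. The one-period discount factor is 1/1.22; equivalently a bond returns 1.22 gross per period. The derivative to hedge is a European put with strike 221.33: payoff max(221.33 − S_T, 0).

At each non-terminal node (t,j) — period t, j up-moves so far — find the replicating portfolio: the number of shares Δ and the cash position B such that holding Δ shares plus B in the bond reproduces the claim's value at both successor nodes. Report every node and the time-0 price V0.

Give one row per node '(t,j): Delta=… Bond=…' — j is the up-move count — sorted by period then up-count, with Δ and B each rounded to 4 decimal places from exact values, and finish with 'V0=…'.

Since d<R<u, set p* = (R−d)/(u−d) = 0.9394; price each node as the discounted p*-expectation of its children.
Terminal values V(4,·): V(4,0)=200.4644, V(4,1)=177.5122, V(4,2)=129.3127, V(4,3)=28.0937, V(4,4)=0.0000
(3,0): S=34.7760. Δ = (V_up−V_dn)/(S_up−S_dn) = (177.5122−200.4644)/(43.8178−20.8656) = -1.0000. V = [p*·177.5122 + (1−p*)·200.4644]/1.22 = 146.6420. B = V − Δ·S = 181.4180.
(3,1): S=73.0296. Δ = (V_up−V_dn)/(S_up−S_dn) = (129.3127−177.5122)/(92.0173−43.8178) = -1.0000. V = [p*·129.3127 + (1−p*)·177.5122]/1.22 = 108.3884. B = V − Δ·S = 181.4180.
(3,2): S=153.3622. Δ = (V_up−V_dn)/(S_up−S_dn) = (28.0937−129.3127)/(193.2363−92.0173) = -1.0000. V = [p*·28.0937 + (1−p*)·129.3127]/1.22 = 28.0559. B = V − Δ·S = 181.4180.
(3,3): S=322.0605. Δ = (V_up−V_dn)/(S_up−S_dn) = (0.0000−28.0937)/(405.7963−193.2363) = -0.1322. V = [p*·0.0000 + (1−p*)·28.0937]/1.22 = 1.3956. B = V − Δ·S = 43.9618.
(2,0): S=57.9600. Δ = (V_up−V_dn)/(S_up−S_dn) = (108.3884−146.6420)/(73.0296−34.7760) = -1.0000. V = [p*·108.3884 + (1−p*)·146.6420]/1.22 = 90.7433. B = V − Δ·S = 148.7033.
(2,1): S=121.7160. Δ = (V_up−V_dn)/(S_up−S_dn) = (28.0559−108.3884)/(153.3622−73.0296) = -1.0000. V = [p*·28.0559 + (1−p*)·108.3884]/1.22 = 26.9873. B = V − Δ·S = 148.7033.
(2,2): S=255.6036. Δ = (V_up−V_dn)/(S_up−S_dn) = (1.3956−28.0559)/(322.0605−153.3622) = -0.1580. V = [p*·1.3956 + (1−p*)·28.0559]/1.22 = 2.4683. B = V − Δ·S = 42.8627.
(1,0): S=96.6000. Δ = (V_up−V_dn)/(S_up−S_dn) = (26.9873−90.7433)/(121.7160−57.9600) = -1.0000. V = [p*·26.9873 + (1−p*)·90.7433]/1.22 = 25.2880. B = V − Δ·S = 121.8880.
(1,1): S=202.8600. Δ = (V_up−V_dn)/(S_up−S_dn) = (2.4683−26.9873)/(255.6036−121.7160) = -0.1831. V = [p*·2.4683 + (1−p*)·26.9873]/1.22 = 3.2413. B = V − Δ·S = 40.3912.
(0,0): S=161.0000. Δ = (V_up−V_dn)/(S_up−S_dn) = (3.2413−25.2880)/(202.8600−96.6000) = -0.2075. V = [p*·3.2413 + (1−p*)·25.2880]/1.22 = 3.7520. B = V − Δ·S = 37.1561.
Root portfolio cost Δ·161+B reproduces V0=3.7520.

(0,0): Delta=-0.2075 Bond=37.1561
(1,0): Delta=-1.0000 Bond=121.8880
(1,1): Delta=-0.1831 Bond=40.3912
(2,0): Delta=-1.0000 Bond=148.7033
(2,1): Delta=-1.0000 Bond=148.7033
(2,2): Delta=-0.1580 Bond=42.8627
(3,0): Delta=-1.0000 Bond=181.4180
(3,1): Delta=-1.0000 Bond=181.4180
(3,2): Delta=-1.0000 Bond=181.4180
(3,3): Delta=-0.1322 Bond=43.9618
V0=3.7520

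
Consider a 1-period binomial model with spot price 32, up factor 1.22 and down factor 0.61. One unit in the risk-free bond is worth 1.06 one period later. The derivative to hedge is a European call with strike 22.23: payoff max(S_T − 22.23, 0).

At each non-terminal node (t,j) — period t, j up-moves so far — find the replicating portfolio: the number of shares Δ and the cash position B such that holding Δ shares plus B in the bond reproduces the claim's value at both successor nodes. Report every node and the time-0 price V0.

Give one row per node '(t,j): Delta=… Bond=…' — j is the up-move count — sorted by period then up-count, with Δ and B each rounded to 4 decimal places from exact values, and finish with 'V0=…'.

The replicating-portfolio and risk-neutral prices coincide; use p* = (1.06−0.61)/(1.22−0.61) = 0.7377 for the latter.
Payoff layer (t=1): V(1,0)=0.0000, V(1,1)=16.8100
Node (0,0) S=32.0000: V=(p*·16.8100+(1−p*)·0.0000)/1.06=11.6989; Δ=(16.8100−0.0000)/(39.0400−19.5200)=0.8612; B=V−Δ·S=-15.8585
The time-0 hedge costs 11.6989, which is the no-arbitrage price.

(0,0): Delta=0.8612 Bond=-15.8585
V0=11.6989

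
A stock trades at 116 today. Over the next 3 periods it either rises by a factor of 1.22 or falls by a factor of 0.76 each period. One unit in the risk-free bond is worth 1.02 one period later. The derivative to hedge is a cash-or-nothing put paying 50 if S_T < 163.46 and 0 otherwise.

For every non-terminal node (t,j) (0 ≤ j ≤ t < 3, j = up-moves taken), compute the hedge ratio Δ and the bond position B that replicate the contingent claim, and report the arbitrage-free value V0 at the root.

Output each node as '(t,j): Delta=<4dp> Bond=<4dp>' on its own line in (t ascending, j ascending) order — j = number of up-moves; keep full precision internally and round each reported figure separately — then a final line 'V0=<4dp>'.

The replicating-portfolio and risk-neutral prices coincide; use p* = (1.02−0.76)/(1.22−0.76) = 0.5652 for the latter.
Terminal values V(3,·): V(3,0)=50.0000, V(3,1)=50.0000, V(3,2)=50.0000, V(3,3)=0.0000
(2,0): S=67.0016. Δ = (V_up−V_dn)/(S_up−S_dn) = (50.0000−50.0000)/(81.7420−50.9212) = 0.0000. V = [p*·50.0000 + (1−p*)·50.0000]/1.02 = 49.0196. B = V − Δ·S = 49.0196.
(2,1): S=107.5552. Δ = (V_up−V_dn)/(S_up−S_dn) = (50.0000−50.0000)/(131.2173−81.7420) = 0.0000. V = [p*·50.0000 + (1−p*)·50.0000]/1.02 = 49.0196. B = V − Δ·S = 49.0196.
(2,2): S=172.6544. Δ = (V_up−V_dn)/(S_up−S_dn) = (0.0000−50.0000)/(210.6384−131.2173) = -0.6296. V = [p*·0.0000 + (1−p*)·50.0000]/1.02 = 21.3129. B = V − Δ·S = 130.0085.
(1,0): S=88.1600. Δ = (V_up−V_dn)/(S_up−S_dn) = (49.0196−49.0196)/(107.5552−67.0016) = 0.0000. V = [p*·49.0196 + (1−p*)·49.0196]/1.02 = 48.0584. B = V − Δ·S = 48.0584.
(1,1): S=141.5200. Δ = (V_up−V_dn)/(S_up−S_dn) = (21.3129−49.0196)/(172.6544−107.5552) = -0.4256. V = [p*·21.3129 + (1−p*)·49.0196]/1.02 = 32.7052. B = V − Δ·S = 92.9372.
(0,0): S=116.0000. Δ = (V_up−V_dn)/(S_up−S_dn) = (32.7052−48.0584)/(141.5200−88.1600) = -0.2877. V = [p*·32.7052 + (1−p*)·48.0584]/1.02 = 38.6083. B = V − Δ·S = 71.9850.
Root portfolio cost Δ·116+B reproduces V0=38.6083.

(0,0): Delta=-0.2877 Bond=71.9850
(1,0): Delta=0.0000 Bond=48.0584
(1,1): Delta=-0.4256 Bond=92.9372
(2,0): Delta=0.0000 Bond=49.0196
(2,1): Delta=0.0000 Bond=49.0196
(2,2): Delta=-0.6296 Bond=130.0085
V0=38.6083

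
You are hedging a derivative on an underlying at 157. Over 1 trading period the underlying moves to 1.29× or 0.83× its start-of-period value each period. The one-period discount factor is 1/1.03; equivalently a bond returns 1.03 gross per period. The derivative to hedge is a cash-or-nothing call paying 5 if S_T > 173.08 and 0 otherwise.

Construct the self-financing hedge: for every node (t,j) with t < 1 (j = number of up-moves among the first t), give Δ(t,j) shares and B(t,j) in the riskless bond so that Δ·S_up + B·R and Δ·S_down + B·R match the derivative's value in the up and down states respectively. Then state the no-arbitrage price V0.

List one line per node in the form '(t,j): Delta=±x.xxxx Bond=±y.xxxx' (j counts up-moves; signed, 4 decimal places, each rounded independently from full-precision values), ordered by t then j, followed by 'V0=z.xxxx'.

Risk-neutral probability p* = (R−d)/(u−d) = (1.03−0.83)/(1.29−0.83) = 0.4348.
At expiry t=1: V(1,0)=0.0000, V(1,1)=5.0000
  t=0,j=0: stock 157.0000 → up 202.5300 (V=5.0000), down 130.3100 (V=0.0000). Price 2.1106; hedge Δ=0.0692, bond B=-8.7590.
The time-0 hedge costs 2.1106, which is the no-arbitrage price.

(0,0): Delta=0.0692 Bond=-8.7590
V0=2.1106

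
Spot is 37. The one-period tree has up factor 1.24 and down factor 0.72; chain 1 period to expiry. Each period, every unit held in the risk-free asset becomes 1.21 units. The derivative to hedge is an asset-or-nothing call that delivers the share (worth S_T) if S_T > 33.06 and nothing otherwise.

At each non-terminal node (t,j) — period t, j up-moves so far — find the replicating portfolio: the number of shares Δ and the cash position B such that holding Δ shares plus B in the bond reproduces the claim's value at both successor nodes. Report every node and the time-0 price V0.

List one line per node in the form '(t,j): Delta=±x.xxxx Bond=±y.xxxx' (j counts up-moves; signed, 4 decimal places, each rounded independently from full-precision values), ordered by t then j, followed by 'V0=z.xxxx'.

Since d<R<u, set p* = (R−d)/(u−d) = 0.9423; price each node as the discounted p*-expectation of its children.
Terminal values V(1,·): V(1,0)=0.0000, V(1,1)=45.8800
  t=0,j=0: stock 37.0000 → up 45.8800 (V=45.8800), down 26.6400 (V=0.0000). Price 35.7298; hedge Δ=2.3846, bond B=-52.5010.
Check: Δ(0,0)·S0 + B(0,0) = 35.7298 = V0.

(0,0): Delta=2.3846 Bond=-52.5010
V0=35.7298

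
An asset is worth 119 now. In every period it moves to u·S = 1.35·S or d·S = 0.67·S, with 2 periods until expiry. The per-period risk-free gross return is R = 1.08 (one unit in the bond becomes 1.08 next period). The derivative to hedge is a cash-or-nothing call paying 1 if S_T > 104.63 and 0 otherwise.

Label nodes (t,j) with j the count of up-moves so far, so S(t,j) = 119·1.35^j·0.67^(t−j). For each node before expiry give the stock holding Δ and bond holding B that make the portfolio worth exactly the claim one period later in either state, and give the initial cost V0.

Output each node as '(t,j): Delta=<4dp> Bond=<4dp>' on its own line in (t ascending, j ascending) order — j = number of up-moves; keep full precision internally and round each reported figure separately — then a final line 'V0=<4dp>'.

(0,0): Delta=0.0045 Bond=0.1815
(1,0): Delta=0.0184 Bond=-0.9123
(1,1): Delta=0.0000 Bond=0.9259
V0=0.7222

The replicating-portfolio and risk-neutral prices coincide; use p* = (1.08−0.67)/(1.35−0.67) = 0.6029 for the latter.
Terminal values V(2,·): V(2,0)=0.0000, V(2,1)=1.0000, V(2,2)=1.0000
(1,0): S=79.7300. Δ = (V_up−V_dn)/(S_up−S_dn) = (1.0000−0.0000)/(107.6355−53.4191) = 0.0184. V = [p*·1.0000 + (1−p*)·0.0000]/1.08 = 0.5583. B = V − Δ·S = -0.9123.
(1,1): S=160.6500. Δ = (V_up−V_dn)/(S_up−S_dn) = (1.0000−1.0000)/(216.8775−107.6355) = 0.0000. V = [p*·1.0000 + (1−p*)·1.0000]/1.08 = 0.9259. B = V − Δ·S = 0.9259.
(0,0): S=119.0000. Δ = (V_up−V_dn)/(S_up−S_dn) = (0.9259−0.5583)/(160.6500−79.7300) = 0.0045. V = [p*·0.9259 + (1−p*)·0.5583]/1.08 = 0.7222. B = V − Δ·S = 0.1815.
The time-0 hedge costs 0.7222, which is the no-arbitrage price.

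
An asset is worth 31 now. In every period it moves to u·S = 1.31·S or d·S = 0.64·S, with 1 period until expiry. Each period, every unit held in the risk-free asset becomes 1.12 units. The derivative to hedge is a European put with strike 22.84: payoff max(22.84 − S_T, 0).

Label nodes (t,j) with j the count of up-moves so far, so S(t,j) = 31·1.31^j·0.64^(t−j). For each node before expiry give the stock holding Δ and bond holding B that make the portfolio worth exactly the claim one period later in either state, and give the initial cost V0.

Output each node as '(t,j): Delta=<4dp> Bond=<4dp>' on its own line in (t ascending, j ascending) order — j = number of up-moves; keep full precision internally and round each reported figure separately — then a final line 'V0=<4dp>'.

(0,0): Delta=-0.1444 Bond=5.2372
V0=0.7596

The replicating-portfolio and risk-neutral prices coincide; use p* = (1.12−0.64)/(1.31−0.64) = 0.7164 for the latter.
Terminal values V(1,·): V(1,0)=3.0000, V(1,1)=0.0000
  t=0,j=0: stock 31.0000 → up 40.6100 (V=0.0000), down 19.8400 (V=3.0000). Price 0.7596; hedge Δ=-0.1444, bond B=5.2372.
The time-0 hedge costs 0.7596, which is the no-arbitrage price.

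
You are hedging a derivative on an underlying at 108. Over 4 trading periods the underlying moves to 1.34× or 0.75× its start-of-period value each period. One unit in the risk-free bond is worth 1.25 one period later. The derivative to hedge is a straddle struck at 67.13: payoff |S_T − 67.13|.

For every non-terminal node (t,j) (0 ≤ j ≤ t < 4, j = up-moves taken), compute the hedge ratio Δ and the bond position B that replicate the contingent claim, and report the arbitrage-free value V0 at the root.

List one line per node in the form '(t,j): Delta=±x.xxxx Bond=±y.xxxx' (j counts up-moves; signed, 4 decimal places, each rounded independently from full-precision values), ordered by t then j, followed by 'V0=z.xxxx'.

(0,0): Delta=0.9927 Bond=-26.6324
(1,0): Delta=0.9412 Bond=-29.1174
(1,1): Delta=0.9979 Bond=-34.0417
(2,0): Delta=0.5871 Bond=-14.8860
(2,1): Delta=0.9768 Bond=-40.2686
(2,2): Delta=1.0000 Bond=-42.9632
(3,0): Delta=-1.0000 Bond=53.7040
(3,1): Delta=0.7470 Bond=-31.6235
(3,2): Delta=1.0000 Bond=-53.7040
(3,3): Delta=1.0000 Bond=-53.7040
V0=80.5781

No-arbitrage ⇒ martingale measure with p* = (R−d)/(u−d) = 0.8475.
Payoff layer (t=4): V(4,0)=32.9581, V(4,1)=6.0762, V(4,2)=41.9527, V(4,3)=127.7644, V(4,4)=281.0814
  t=3,j=0: stock 45.5625 → up 61.0538 (V=6.0762), down 34.1719 (V=32.9581). Price 8.1415; hedge Δ=-1.0000, bond B=53.7040.
  t=3,j=1: stock 81.4050 → up 109.0827 (V=41.9527), down 61.0538 (V=6.0762). Price 29.1840; hedge Δ=0.7470, bond B=-31.6235.
  t=3,j=2: stock 145.4436 → up 194.8944 (V=127.7644), down 109.0827 (V=41.9527). Price 91.7396; hedge Δ=1.0000, bond B=-53.7040.
  t=3,j=3: stock 259.8592 → up 348.2114 (V=281.0814), down 194.8944 (V=127.7644). Price 206.1552; hedge Δ=1.0000, bond B=-53.7040.
  t=2,j=0: stock 60.7500 → up 81.4050 (V=29.1840), down 45.5625 (V=8.1415). Price 20.7793; hedge Δ=0.5871, bond B=-14.8860.
  t=2,j=1: stock 108.5400 → up 145.4436 (V=91.7396), down 81.4050 (V=29.1840). Price 65.7578; hedge Δ=0.9768, bond B=-40.2686.
  t=2,j=2: stock 193.9248 → up 259.8592 (V=206.1552), down 145.4436 (V=91.7396). Price 150.9616; hedge Δ=1.0000, bond B=-42.9632.
  t=1,j=0: stock 81.0000 → up 108.5400 (V=65.7578), down 60.7500 (V=20.7793). Price 47.1173; hedge Δ=0.9412, bond B=-29.1174.
  t=1,j=1: stock 144.7200 → up 193.9248 (V=150.9616), down 108.5400 (V=65.7578). Price 110.3715; hedge Δ=0.9979, bond B=-34.0417.
  t=0,j=0: stock 108.0000 → up 144.7200 (V=110.3715), down 81.0000 (V=47.1173). Price 80.5781; hedge Δ=0.9927, bond B=-26.6324.
Each (Δ,B) replicates both successor values, so the strategy is self-financing and V0 is arbitrage-free.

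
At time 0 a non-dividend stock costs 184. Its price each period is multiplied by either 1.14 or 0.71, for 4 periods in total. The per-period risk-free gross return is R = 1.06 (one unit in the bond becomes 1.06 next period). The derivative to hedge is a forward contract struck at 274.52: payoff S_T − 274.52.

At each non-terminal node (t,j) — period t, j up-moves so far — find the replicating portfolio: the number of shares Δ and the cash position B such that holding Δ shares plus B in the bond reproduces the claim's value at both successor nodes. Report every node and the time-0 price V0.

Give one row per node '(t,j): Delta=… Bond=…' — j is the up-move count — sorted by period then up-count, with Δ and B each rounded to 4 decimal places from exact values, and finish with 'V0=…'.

(0,0): Delta=1.0000 Bond=-217.4456
(1,0): Delta=1.0000 Bond=-230.4923
(1,1): Delta=1.0000 Bond=-230.4923
(2,0): Delta=1.0000 Bond=-244.3218
(2,1): Delta=1.0000 Bond=-244.3218
(2,2): Delta=1.0000 Bond=-244.3218
(3,0): Delta=1.0000 Bond=-258.9811
(3,1): Delta=1.0000 Bond=-258.9811
(3,2): Delta=1.0000 Bond=-258.9811
(3,3): Delta=1.0000 Bond=-258.9811
V0=-33.4456

Under the risk-neutral measure, an up-move has probability p* = (R−d)/(u−d) = 0.8140 and values discount at R = 1.06.
Payoff layer (t=4): V(4,0)=-227.7625, V(4,1)=-199.4446, V(4,2)=-153.9764, V(4,3)=-80.9711, V(4,4)=36.2487
(3,0): S=65.8556. Δ = (V_up−V_dn)/(S_up−S_dn) = (-199.4446−-227.7625)/(75.0754−46.7575) = 1.0000. V = [p*·-199.4446 + (1−p*)·-227.7625]/1.06 = -193.1255. B = V − Δ·S = -258.9811.
(3,1): S=105.7400. Δ = (V_up−V_dn)/(S_up−S_dn) = (-153.9764−-199.4446)/(120.5436−75.0754) = 1.0000. V = [p*·-153.9764 + (1−p*)·-199.4446]/1.06 = -153.2411. B = V − Δ·S = -258.9811.
(3,2): S=169.7797. Δ = (V_up−V_dn)/(S_up−S_dn) = (-80.9711−-153.9764)/(193.5489−120.5436) = 1.0000. V = [p*·-80.9711 + (1−p*)·-153.9764]/1.06 = -89.2014. B = V − Δ·S = -258.9811.
(3,3): S=272.6041. Δ = (V_up−V_dn)/(S_up−S_dn) = (36.2487−-80.9711)/(310.7687−193.5489) = 1.0000. V = [p*·36.2487 + (1−p*)·-80.9711]/1.06 = 13.6230. B = V − Δ·S = -258.9811.
(2,0): S=92.7544. Δ = (V_up−V_dn)/(S_up−S_dn) = (-153.2411−-193.1255)/(105.7400−65.8556) = 1.0000. V = [p*·-153.2411 + (1−p*)·-193.1255]/1.06 = -151.5674. B = V − Δ·S = -244.3218.
(2,1): S=148.9296. Δ = (V_up−V_dn)/(S_up−S_dn) = (-89.2014−-153.2411)/(169.7797−105.7400) = 1.0000. V = [p*·-89.2014 + (1−p*)·-153.2411]/1.06 = -95.3922. B = V − Δ·S = -244.3218.
(2,2): S=239.1264. Δ = (V_up−V_dn)/(S_up−S_dn) = (13.6230−-89.2014)/(272.6041−169.7797) = 1.0000. V = [p*·13.6230 + (1−p*)·-89.2014]/1.06 = -5.1954. B = V − Δ·S = -244.3218.
(1,0): S=130.6400. Δ = (V_up−V_dn)/(S_up−S_dn) = (-95.3922−-151.5674)/(148.9296−92.7544) = 1.0000. V = [p*·-95.3922 + (1−p*)·-151.5674]/1.06 = -99.8523. B = V − Δ·S = -230.4923.
(1,1): S=209.7600. Δ = (V_up−V_dn)/(S_up−S_dn) = (-5.1954−-95.3922)/(239.1264−148.9296) = 1.0000. V = [p*·-5.1954 + (1−p*)·-95.3922]/1.06 = -20.7323. B = V − Δ·S = -230.4923.
(0,0): S=184.0000. Δ = (V_up−V_dn)/(S_up−S_dn) = (-20.7323−-99.8523)/(209.7600−130.6400) = 1.0000. V = [p*·-20.7323 + (1−p*)·-99.8523]/1.06 = -33.4456. B = V − Δ·S = -217.4456.
Each (Δ,B) replicates both successor values, so the strategy is self-financing and V0 is arbitrage-free.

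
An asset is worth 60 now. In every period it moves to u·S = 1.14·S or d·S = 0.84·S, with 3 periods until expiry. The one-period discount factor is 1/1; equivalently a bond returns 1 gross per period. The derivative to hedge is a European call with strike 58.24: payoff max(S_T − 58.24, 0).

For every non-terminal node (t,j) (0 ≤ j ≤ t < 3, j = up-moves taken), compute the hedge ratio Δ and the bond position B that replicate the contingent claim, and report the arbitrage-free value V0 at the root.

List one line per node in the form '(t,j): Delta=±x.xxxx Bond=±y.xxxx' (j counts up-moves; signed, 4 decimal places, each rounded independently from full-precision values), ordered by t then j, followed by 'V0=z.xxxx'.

(0,0): Delta=0.5704 Bond=-26.6846
(1,0): Delta=0.2561 Bond=-10.8414
(1,1): Delta=0.7731 Bond=-40.5475
(2,0): Delta=0.0000 Bond=0.0000
(2,1): Delta=0.4212 Bond=-20.3276
(2,2): Delta=1.0000 Bond=-58.2400
V0=7.5411

Risk-neutral probability p* = (R−d)/(u−d) = (1−0.84)/(1.14−0.84) = 0.5333.
Payoff layer (t=3): V(3,0)=0.0000, V(3,1)=0.0000, V(3,2)=7.2598, V(3,3)=30.6526
  t=2,j=0: stock 42.3360 → up 48.2630 (V=0.0000), down 35.5622 (V=0.0000). Price 0.0000; hedge Δ=0.0000, bond B=0.0000.
  t=2,j=1: stock 57.4560 → up 65.4998 (V=7.2598), down 48.2630 (V=0.0000). Price 3.8719; hedge Δ=0.4212, bond B=-20.3276.
  t=2,j=2: stock 77.9760 → up 88.8926 (V=30.6526), down 65.4998 (V=7.2598). Price 19.7360; hedge Δ=1.0000, bond B=-58.2400.
  t=1,j=0: stock 50.4000 → up 57.4560 (V=3.8719), down 42.3360 (V=0.0000). Price 2.0650; hedge Δ=0.2561, bond B=-10.8414.
  t=1,j=1: stock 68.4000 → up 77.9760 (V=19.7360), down 57.4560 (V=3.8719). Price 12.3328; hedge Δ=0.7731, bond B=-40.5475.
  t=0,j=0: stock 60.0000 → up 68.4000 (V=12.3328), down 50.4000 (V=2.0650). Price 7.5411; hedge Δ=0.5704, bond B=-26.6846.
The time-0 hedge costs 7.5411, which is the no-arbitrage price.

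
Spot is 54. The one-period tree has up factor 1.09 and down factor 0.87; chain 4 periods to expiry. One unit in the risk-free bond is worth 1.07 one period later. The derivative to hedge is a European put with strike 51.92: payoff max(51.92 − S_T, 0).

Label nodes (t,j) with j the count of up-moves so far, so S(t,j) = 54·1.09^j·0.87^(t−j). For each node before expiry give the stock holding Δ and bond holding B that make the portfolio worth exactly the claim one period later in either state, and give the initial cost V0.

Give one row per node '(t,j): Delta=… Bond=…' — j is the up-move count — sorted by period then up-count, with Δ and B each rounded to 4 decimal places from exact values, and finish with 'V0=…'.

(0,0): Delta=-0.0676 Bond=3.7844
(1,0): Delta=-0.3770 Bond=18.5838
(1,1): Delta=-0.0429 Bond=2.5959
(2,0): Delta=-1.0000 Bond=45.3489
(2,1): Delta=-0.3273 Bond=17.3383
(2,2): Delta=-0.0202 Bond=1.3216
(3,0): Delta=-1.0000 Bond=48.5234
(3,1): Delta=-1.0000 Bond=48.5234
(3,2): Delta=-0.2736 Bond=15.5548
(3,3): Delta=0.0000 Bond=0.0000
V0=0.1335

Under the risk-neutral measure, an up-move has probability p* = (R−d)/(u−d) = 0.9091 and values discount at R = 1.07.
Terminal values V(4,·): V(4,0)=20.9835, V(4,1)=13.1605, V(4,2)=3.3593, V(4,3)=0.0000, V(4,4)=0.0000
Node (3,0) S=35.5592: V=(p*·13.1605+(1−p*)·20.9835)/1.07=12.9642; Δ=(13.1605−20.9835)/(38.7595−30.9365)=-1.0000; B=V−Δ·S=48.5234
Node (3,1) S=44.5511: V=(p*·3.3593+(1−p*)·13.1605)/1.07=3.9722; Δ=(3.3593−13.1605)/(48.5607−38.7595)=-1.0000; B=V−Δ·S=48.5234
Node (3,2) S=55.8169: V=(p*·0.0000+(1−p*)·3.3593)/1.07=0.2854; Δ=(0.0000−3.3593)/(60.8405−48.5607)=-0.2736; B=V−Δ·S=15.5548
Node (3,3) S=69.9316: V=(p*·0.0000+(1−p*)·0.0000)/1.07=0.0000; Δ=(0.0000−0.0000)/(76.2254−60.8405)=0.0000; B=V−Δ·S=0.0000
Node (2,0) S=40.8726: V=(p*·3.9722+(1−p*)·12.9642)/1.07=4.4763; Δ=(3.9722−12.9642)/(44.5511−35.5592)=-1.0000; B=V−Δ·S=45.3489
Node (2,1) S=51.2082: V=(p*·0.2854+(1−p*)·3.9722)/1.07=0.5800; Δ=(0.2854−3.9722)/(55.8169−44.5511)=-0.3273; B=V−Δ·S=17.3383
Node (2,2) S=64.1574: V=(p*·0.0000+(1−p*)·0.2854)/1.07=0.0242; Δ=(0.0000−0.2854)/(69.9316−55.8169)=-0.0202; B=V−Δ·S=1.3216
Node (1,0) S=46.9800: V=(p*·0.5800+(1−p*)·4.4763)/1.07=0.8731; Δ=(0.5800−4.4763)/(51.2082−40.8726)=-0.3770; B=V−Δ·S=18.5838
Node (1,1) S=58.8600: V=(p*·0.0242+(1−p*)·0.5800)/1.07=0.0699; Δ=(0.0242−0.5800)/(64.1574−51.2082)=-0.0429; B=V−Δ·S=2.5959
Node (0,0) S=54.0000: V=(p*·0.0699+(1−p*)·0.8731)/1.07=0.1335; Δ=(0.0699−0.8731)/(58.8600−46.9800)=-0.0676; B=V−Δ·S=3.7844
Each (Δ,B) replicates both successor values, so the strategy is self-financing and V0 is arbitrage-free.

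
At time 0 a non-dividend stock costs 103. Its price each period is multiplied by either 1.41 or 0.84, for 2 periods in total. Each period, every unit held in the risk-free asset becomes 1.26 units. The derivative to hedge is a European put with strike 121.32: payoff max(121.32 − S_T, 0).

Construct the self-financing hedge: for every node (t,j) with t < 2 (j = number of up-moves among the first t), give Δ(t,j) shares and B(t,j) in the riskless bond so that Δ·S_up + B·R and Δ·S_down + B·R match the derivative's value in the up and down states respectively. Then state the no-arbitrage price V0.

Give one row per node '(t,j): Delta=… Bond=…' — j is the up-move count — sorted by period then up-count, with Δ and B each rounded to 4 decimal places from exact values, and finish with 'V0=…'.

(0,0): Delta=-0.1730 Bond=19.9454
(1,0): Delta=-0.9863 Bond=95.4983
(1,1): Delta=0.0000 Bond=0.0000
V0=2.1218

No-arbitrage ⇒ martingale measure with p* = (R−d)/(u−d) = 0.7368.
Terminal payoffs: V(2,0)=48.6432, V(2,1)=0.0000, V(2,2)=0.0000
(1,0): S=86.5200. Δ = (V_up−V_dn)/(S_up−S_dn) = (0.0000−48.6432)/(121.9932−72.6768) = -0.9863. V = [p*·0.0000 + (1−p*)·48.6432]/1.26 = 10.1594. B = V − Δ·S = 95.4983.
(1,1): S=145.2300. Δ = (V_up−V_dn)/(S_up−S_dn) = (0.0000−0.0000)/(204.7743−121.9932) = 0.0000. V = [p*·0.0000 + (1−p*)·0.0000]/1.26 = 0.0000. B = V − Δ·S = 0.0000.
(0,0): S=103.0000. Δ = (V_up−V_dn)/(S_up−S_dn) = (0.0000−10.1594)/(145.2300−86.5200) = -0.1730. V = [p*·0.0000 + (1−p*)·10.1594]/1.26 = 2.1218. B = V − Δ·S = 19.9454.
The time-0 hedge costs 2.1218, which is the no-arbitrage price.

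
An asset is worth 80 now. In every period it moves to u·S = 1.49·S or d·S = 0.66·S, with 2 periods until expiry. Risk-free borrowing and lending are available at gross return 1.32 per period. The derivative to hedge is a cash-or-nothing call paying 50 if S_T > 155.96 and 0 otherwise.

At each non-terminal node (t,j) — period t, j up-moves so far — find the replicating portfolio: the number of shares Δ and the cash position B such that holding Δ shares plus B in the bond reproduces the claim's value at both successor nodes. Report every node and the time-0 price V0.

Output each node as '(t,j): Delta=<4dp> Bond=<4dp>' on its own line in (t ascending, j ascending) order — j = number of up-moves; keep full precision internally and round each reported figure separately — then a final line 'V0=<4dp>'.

(0,0): Delta=0.4536 Bond=-18.1449
(1,0): Delta=0.0000 Bond=0.0000
(1,1): Delta=0.5054 Bond=-30.1205
V0=18.1449

Risk-neutral probability p* = (R−d)/(u−d) = (1.32−0.66)/(1.49−0.66) = 0.7952.
Payoff layer (t=2): V(2,0)=0.0000, V(2,1)=0.0000, V(2,2)=50.0000
(1,0): S=52.8000. Δ = (V_up−V_dn)/(S_up−S_dn) = (0.0000−0.0000)/(78.6720−34.8480) = 0.0000. V = [p*·0.0000 + (1−p*)·0.0000]/1.32 = 0.0000. B = V − Δ·S = 0.0000.
(1,1): S=119.2000. Δ = (V_up−V_dn)/(S_up−S_dn) = (50.0000−0.0000)/(177.6080−78.6720) = 0.5054. V = [p*·50.0000 + (1−p*)·0.0000]/1.32 = 30.1205. B = V − Δ·S = -30.1205.
(0,0): S=80.0000. Δ = (V_up−V_dn)/(S_up−S_dn) = (30.1205−0.0000)/(119.2000−52.8000) = 0.4536. V = [p*·30.1205 + (1−p*)·0.0000]/1.32 = 18.1449. B = V − Δ·S = -18.1449.
Self-financing check: at every node Δ·S+B equals the discounted successor values.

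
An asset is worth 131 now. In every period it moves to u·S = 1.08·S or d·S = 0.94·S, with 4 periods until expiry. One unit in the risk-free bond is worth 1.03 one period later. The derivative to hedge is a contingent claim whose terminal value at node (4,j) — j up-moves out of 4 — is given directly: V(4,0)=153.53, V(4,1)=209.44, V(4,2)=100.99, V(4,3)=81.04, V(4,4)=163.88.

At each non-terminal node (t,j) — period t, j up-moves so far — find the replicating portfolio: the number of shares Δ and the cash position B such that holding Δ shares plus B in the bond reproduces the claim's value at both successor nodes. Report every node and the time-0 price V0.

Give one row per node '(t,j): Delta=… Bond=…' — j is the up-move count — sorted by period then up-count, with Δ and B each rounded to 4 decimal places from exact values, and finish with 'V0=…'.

No-arbitrage ⇒ martingale measure with p* = (R−d)/(u−d) = 0.6429.
Terminal payoffs: V(4,0)=153.5300, V(4,1)=209.4400, V(4,2)=100.9900, V(4,3)=81.0400, V(4,4)=163.8800
  t=3,j=0: stock 108.8065 → up 117.5110 (V=209.4400), down 102.2781 (V=153.5300). Price 183.9535; hedge Δ=3.6703, bond B=-215.4036.
  t=3,j=1: stock 125.0117 → up 135.0127 (V=100.9900), down 117.5110 (V=209.4400). Price 135.6526; hedge Δ=-6.1966, bond B=910.2954.
  t=3,j=2: stock 143.6305 → up 155.1209 (V=81.0400), down 135.0127 (V=100.9900). Price 85.5971; hedge Δ=-0.9921, bond B=228.0971.
  t=3,j=3: stock 165.0223 → up 178.2241 (V=163.8800), down 155.1209 (V=81.0400). Price 130.3828; hedge Δ=3.5857, bond B=-461.3315.
  t=2,j=0: stock 115.7516 → up 125.0117 (V=135.6526), down 108.8065 (V=183.9535). Price 148.4494; hedge Δ=-2.9806, bond B=493.4564.
  t=2,j=1: stock 132.9912 → up 143.6305 (V=85.5971), down 125.0117 (V=135.6526). Price 100.4602; hedge Δ=-2.6884, bond B=457.9994.
  t=2,j=2: stock 152.7984 → up 165.0223 (V=130.3828), down 143.6305 (V=85.5971). Price 111.0562; hedge Δ=2.0936, bond B=-208.8417.
  t=1,j=0: stock 123.1400 → up 132.9912 (V=100.4602), down 115.7516 (V=148.4494). Price 114.1740; hedge Δ=-2.7837, bond B=456.9540.
  t=1,j=1: stock 141.4800 → up 152.7984 (V=111.0562), down 132.9912 (V=100.4602). Price 104.1475; hedge Δ=0.5350, bond B=28.4619.
  t=0,j=0: stock 131.0000 → up 141.4800 (V=104.1475), down 123.1400 (V=114.1740). Price 104.5907; hedge Δ=-0.5467, bond B=176.2085.
Root portfolio cost Δ·131+B reproduces V0=104.5907.

(0,0): Delta=-0.5467 Bond=176.2085
(1,0): Delta=-2.7837 Bond=456.9540
(1,1): Delta=0.5350 Bond=28.4619
(2,0): Delta=-2.9806 Bond=493.4564
(2,1): Delta=-2.6884 Bond=457.9994
(2,2): Delta=2.0936 Bond=-208.8417
(3,0): Delta=3.6703 Bond=-215.4036
(3,1): Delta=-6.1966 Bond=910.2954
(3,2): Delta=-0.9921 Bond=228.0971
(3,3): Delta=3.5857 Bond=-461.3315
V0=104.5907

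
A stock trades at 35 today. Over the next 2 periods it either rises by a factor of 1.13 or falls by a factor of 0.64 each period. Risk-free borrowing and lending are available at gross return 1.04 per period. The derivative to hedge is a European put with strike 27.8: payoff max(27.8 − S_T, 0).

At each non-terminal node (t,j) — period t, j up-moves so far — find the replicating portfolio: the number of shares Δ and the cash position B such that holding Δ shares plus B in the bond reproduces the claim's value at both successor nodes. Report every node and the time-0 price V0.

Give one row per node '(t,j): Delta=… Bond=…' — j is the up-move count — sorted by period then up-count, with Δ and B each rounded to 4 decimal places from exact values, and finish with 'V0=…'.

No-arbitrage ⇒ martingale measure with p* = (R−d)/(u−d) = 0.8163.
At expiry t=2: V(2,0)=13.4640, V(2,1)=2.4880, V(2,2)=0.0000
Node (1,0) S=22.4000: V=(p*·2.4880+(1−p*)·13.4640)/1.04=4.3308; Δ=(2.4880−13.4640)/(25.3120−14.3360)=-1.0000; B=V−Δ·S=26.7308
Node (1,1) S=39.5500: V=(p*·0.0000+(1−p*)·2.4880)/1.04=0.4394; Δ=(0.0000−2.4880)/(44.6915−25.3120)=-0.1284; B=V−Δ·S=5.5170
Node (0,0) S=35.0000: V=(p*·0.4394+(1−p*)·4.3308)/1.04=1.1098; Δ=(0.4394−4.3308)/(39.5500−22.4000)=-0.2269; B=V−Δ·S=9.0513
Root portfolio cost Δ·35+B reproduces V0=1.1098.

(0,0): Delta=-0.2269 Bond=9.0513
(1,0): Delta=-1.0000 Bond=26.7308
(1,1): Delta=-0.1284 Bond=5.5170
V0=1.1098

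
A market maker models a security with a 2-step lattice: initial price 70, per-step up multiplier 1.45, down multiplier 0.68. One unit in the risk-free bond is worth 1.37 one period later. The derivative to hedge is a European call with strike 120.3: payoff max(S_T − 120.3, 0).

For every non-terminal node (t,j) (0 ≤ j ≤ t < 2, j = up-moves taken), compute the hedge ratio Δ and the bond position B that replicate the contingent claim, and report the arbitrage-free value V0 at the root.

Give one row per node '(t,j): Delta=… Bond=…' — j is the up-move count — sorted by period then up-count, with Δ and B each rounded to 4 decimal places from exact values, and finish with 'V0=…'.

Under the risk-neutral measure, an up-move has probability p* = (R−d)/(u−d) = 0.8961 and values discount at R = 1.37.
At expiry t=2: V(2,0)=0.0000, V(2,1)=0.0000, V(2,2)=26.8750
(1,0): S=47.6000. Δ = (V_up−V_dn)/(S_up−S_dn) = (0.0000−0.0000)/(69.0200−32.3680) = 0.0000. V = [p*·0.0000 + (1−p*)·0.0000]/1.37 = 0.0000. B = V − Δ·S = 0.0000.
(1,1): S=101.5000. Δ = (V_up−V_dn)/(S_up−S_dn) = (26.8750−0.0000)/(147.1750−69.0200) = 0.3439. V = [p*·26.8750 + (1−p*)·0.0000]/1.37 = 17.5787. B = V − Δ·S = -17.3239.
(0,0): S=70.0000. Δ = (V_up−V_dn)/(S_up−S_dn) = (17.5787−0.0000)/(101.5000−47.6000) = 0.3261. V = [p*·17.5787 + (1−p*)·0.0000]/1.37 = 11.4980. B = V − Δ·S = -11.3314.
Check: Δ(0,0)·S0 + B(0,0) = 11.4980 = V0.

(0,0): Delta=0.3261 Bond=-11.3314
(1,0): Delta=0.0000 Bond=0.0000
(1,1): Delta=0.3439 Bond=-17.3239
V0=11.4980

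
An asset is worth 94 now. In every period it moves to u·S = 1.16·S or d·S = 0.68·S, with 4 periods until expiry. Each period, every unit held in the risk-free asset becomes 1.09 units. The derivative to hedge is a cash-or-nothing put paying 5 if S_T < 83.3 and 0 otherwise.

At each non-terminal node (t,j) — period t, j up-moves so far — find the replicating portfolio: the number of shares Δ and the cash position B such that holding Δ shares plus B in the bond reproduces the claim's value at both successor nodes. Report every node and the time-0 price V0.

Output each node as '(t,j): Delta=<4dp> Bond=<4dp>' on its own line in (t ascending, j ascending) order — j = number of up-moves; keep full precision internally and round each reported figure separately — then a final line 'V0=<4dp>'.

Risk-neutral probability p* = (R−d)/(u−d) = (1.09−0.68)/(1.16−0.68) = 0.8542.
Payoff layer (t=4): V(4,0)=5.0000, V(4,1)=5.0000, V(4,2)=5.0000, V(4,3)=0.0000, V(4,4)=0.0000
  t=3,j=0: stock 29.5566 → up 34.2857 (V=5.0000), down 20.0985 (V=5.0000). Price 4.5872; hedge Δ=0.0000, bond B=4.5872.
  t=3,j=1: stock 50.4201 → up 58.4873 (V=5.0000), down 34.2857 (V=5.0000). Price 4.5872; hedge Δ=0.0000, bond B=4.5872.
  t=3,j=2: stock 86.0108 → up 99.7725 (V=0.0000), down 58.4873 (V=5.0000). Price 0.6690; hedge Δ=-0.1211, bond B=11.0856.
  t=3,j=3: stock 146.7242 → up 170.2001 (V=0.0000), down 99.7725 (V=0.0000). Price 0.0000; hedge Δ=0.0000, bond B=0.0000.
  t=2,j=0: stock 43.4656 → up 50.4201 (V=4.5872), down 29.5566 (V=4.5872). Price 4.2084; hedge Δ=0.0000, bond B=4.2084.
  t=2,j=1: stock 74.1472 → up 86.0108 (V=0.6690), down 50.4201 (V=4.5872). Price 1.1379; hedge Δ=-0.1101, bond B=9.3009.
  t=2,j=2: stock 126.4864 → up 146.7242 (V=0.0000), down 86.0108 (V=0.6690). Price 0.0895; hedge Δ=-0.0110, bond B=1.4832.
  t=1,j=0: stock 63.9200 → up 74.1472 (V=1.1379), down 43.4656 (V=4.2084). Price 1.4548; hedge Δ=-0.1001, bond B=7.8516.
  t=1,j=1: stock 109.0400 → up 126.4864 (V=0.0895), down 74.1472 (V=1.1379). Price 0.2224; hedge Δ=-0.0200, bond B=2.4066.
  t=0,j=0: stock 94.0000 → up 109.0400 (V=0.2224), down 63.9200 (V=1.4548). Price 0.3689; hedge Δ=-0.0273, bond B=2.9364.
The time-0 hedge costs 0.3689, which is the no-arbitrage price.

(0,0): Delta=-0.0273 Bond=2.9364
(1,0): Delta=-0.1001 Bond=7.8516
(1,1): Delta=-0.0200 Bond=2.4066
(2,0): Delta=0.0000 Bond=4.2084
(2,1): Delta=-0.1101 Bond=9.3009
(2,2): Delta=-0.0110 Bond=1.4832
(3,0): Delta=0.0000 Bond=4.5872
(3,1): Delta=0.0000 Bond=4.5872
(3,2): Delta=-0.1211 Bond=11.0856
(3,3): Delta=0.0000 Bond=0.0000
V0=0.3689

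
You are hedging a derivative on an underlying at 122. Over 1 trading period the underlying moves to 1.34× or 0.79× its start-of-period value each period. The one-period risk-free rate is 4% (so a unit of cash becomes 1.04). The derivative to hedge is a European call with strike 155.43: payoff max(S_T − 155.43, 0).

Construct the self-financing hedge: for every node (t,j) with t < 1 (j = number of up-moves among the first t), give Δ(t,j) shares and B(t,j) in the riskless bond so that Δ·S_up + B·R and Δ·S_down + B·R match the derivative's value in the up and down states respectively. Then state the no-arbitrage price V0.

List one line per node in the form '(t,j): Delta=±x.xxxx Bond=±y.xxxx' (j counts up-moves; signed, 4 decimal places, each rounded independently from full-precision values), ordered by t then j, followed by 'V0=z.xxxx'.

Under the risk-neutral measure, an up-move has probability p* = (R−d)/(u−d) = 0.4545 and values discount at R = 1.04.
At expiry t=1: V(1,0)=0.0000, V(1,1)=8.0500
Node (0,0) S=122.0000: V=(p*·8.0500+(1−p*)·0.0000)/1.04=3.5184; Δ=(8.0500−0.0000)/(163.4800−96.3800)=0.1200; B=V−Δ·S=-11.1180
Self-financing check: at every node Δ·S+B equals the discounted successor values.

(0,0): Delta=0.1200 Bond=-11.1180
V0=3.5184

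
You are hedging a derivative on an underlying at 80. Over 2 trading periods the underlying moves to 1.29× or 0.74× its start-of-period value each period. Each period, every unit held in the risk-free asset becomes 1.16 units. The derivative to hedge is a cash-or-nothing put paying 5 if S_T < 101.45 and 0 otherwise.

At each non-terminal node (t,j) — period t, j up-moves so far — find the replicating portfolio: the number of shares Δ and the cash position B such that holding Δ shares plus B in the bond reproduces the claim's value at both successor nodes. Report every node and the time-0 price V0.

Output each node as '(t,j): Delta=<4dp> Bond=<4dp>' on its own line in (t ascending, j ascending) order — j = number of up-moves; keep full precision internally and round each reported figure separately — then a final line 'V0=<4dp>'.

(0,0): Delta=-0.0748 Bond=7.5336
(1,0): Delta=0.0000 Bond=4.3103
(1,1): Delta=-0.0881 Bond=10.1097
V0=1.5490

The replicating-portfolio and risk-neutral prices coincide; use p* = (1.16−0.74)/(1.29−0.74) = 0.7636 for the latter.
Terminal values V(2,·): V(2,0)=5.0000, V(2,1)=5.0000, V(2,2)=0.0000
  t=1,j=0: stock 59.2000 → up 76.3680 (V=5.0000), down 43.8080 (V=5.0000). Price 4.3103; hedge Δ=0.0000, bond B=4.3103.
  t=1,j=1: stock 103.2000 → up 133.1280 (V=0.0000), down 76.3680 (V=5.0000). Price 1.0188; hedge Δ=-0.0881, bond B=10.1097.
  t=0,j=0: stock 80.0000 → up 103.2000 (V=1.0188), down 59.2000 (V=4.3103). Price 1.5490; hedge Δ=-0.0748, bond B=7.5336.
Self-financing check: at every node Δ·S+B equals the discounted successor values.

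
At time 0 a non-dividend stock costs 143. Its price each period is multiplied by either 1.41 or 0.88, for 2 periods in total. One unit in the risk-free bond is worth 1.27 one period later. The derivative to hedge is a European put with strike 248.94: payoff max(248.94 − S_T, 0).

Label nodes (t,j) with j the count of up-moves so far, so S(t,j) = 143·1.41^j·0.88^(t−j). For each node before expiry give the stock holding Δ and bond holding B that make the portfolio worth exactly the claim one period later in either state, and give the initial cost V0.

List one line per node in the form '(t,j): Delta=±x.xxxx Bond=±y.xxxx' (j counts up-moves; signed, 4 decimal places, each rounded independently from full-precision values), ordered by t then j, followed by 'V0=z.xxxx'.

(0,0): Delta=-0.7297 Bond=127.5589
(1,0): Delta=-1.0000 Bond=196.0157
(1,1): Delta=-0.6691 Bond=149.7889
V0=23.2134

Under the risk-neutral measure, an up-move has probability p* = (R−d)/(u−d) = 0.7358 and values discount at R = 1.27.
Terminal payoffs: V(2,0)=138.2008, V(2,1)=71.5056, V(2,2)=0.0000
Node (1,0) S=125.8400: V=(p*·71.5056+(1−p*)·138.2008)/1.27=70.1757; Δ=(71.5056−138.2008)/(177.4344−110.7392)=-1.0000; B=V−Δ·S=196.0157
Node (1,1) S=201.6300: V=(p*·0.0000+(1−p*)·71.5056)/1.27=14.8727; Δ=(0.0000−71.5056)/(284.2983−177.4344)=-0.6691; B=V−Δ·S=149.7889
Node (0,0) S=143.0000: V=(p*·14.8727+(1−p*)·70.1757)/1.27=23.2134; Δ=(14.8727−70.1757)/(201.6300−125.8400)=-0.7297; B=V−Δ·S=127.5589
Each (Δ,B) replicates both successor values, so the strategy is self-financing and V0 is arbitrage-free.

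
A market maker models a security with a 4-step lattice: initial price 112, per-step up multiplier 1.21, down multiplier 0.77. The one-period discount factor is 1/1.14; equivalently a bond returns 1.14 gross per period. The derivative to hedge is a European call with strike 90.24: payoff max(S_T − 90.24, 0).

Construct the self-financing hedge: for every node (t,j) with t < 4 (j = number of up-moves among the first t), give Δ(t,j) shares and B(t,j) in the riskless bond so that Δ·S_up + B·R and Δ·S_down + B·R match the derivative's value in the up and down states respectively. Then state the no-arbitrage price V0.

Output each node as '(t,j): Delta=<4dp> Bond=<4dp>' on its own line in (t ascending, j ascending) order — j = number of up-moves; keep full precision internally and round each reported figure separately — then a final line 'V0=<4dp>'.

(0,0): Delta=0.9739 Bond=-50.2647
(1,0): Delta=0.8345 Bond=-45.2778
(1,1): Delta=0.9907 Bond=-59.5766
(2,0): Delta=0.1763 Bond=-7.9074
(2,1): Delta=0.9138 Bond=-59.8860
(2,2): Delta=1.0000 Bond=-69.4367
(3,0): Delta=0.0000 Bond=0.0000
(3,1): Delta=0.1975 Bond=-10.7199
(3,2): Delta=1.0000 Bond=-79.1579
(3,3): Delta=1.0000 Bond=-79.1579
V0=58.8175

The replicating-portfolio and risk-neutral prices coincide; use p* = (1.14−0.77)/(1.21−0.77) = 0.8409 for the latter.
Payoff layer (t=4): V(4,0)=0.0000, V(4,1)=0.0000, V(4,2)=6.9833, V(4,3)=62.5394, V(4,4)=149.8419
(3,0): S=51.1317. Δ = (V_up−V_dn)/(S_up−S_dn) = (0.0000−0.0000)/(61.8694−39.3714) = 0.0000. V = [p*·0.0000 + (1−p*)·0.0000]/1.14 = 0.0000. B = V − Δ·S = 0.0000.
(3,1): S=80.3498. Δ = (V_up−V_dn)/(S_up−S_dn) = (6.9833−0.0000)/(97.2233−61.8694) = 0.1975. V = [p*·6.9833 + (1−p*)·0.0000]/1.14 = 5.1511. B = V − Δ·S = -10.7199.
(3,2): S=126.2640. Δ = (V_up−V_dn)/(S_up−S_dn) = (62.5394−6.9833)/(152.7794−97.2233) = 1.0000. V = [p*·62.5394 + (1−p*)·6.9833]/1.14 = 47.1061. B = V − Δ·S = -79.1579.
(3,3): S=198.4148. Δ = (V_up−V_dn)/(S_up−S_dn) = (149.8419−62.5394)/(240.0819−152.7794) = 1.0000. V = [p*·149.8419 + (1−p*)·62.5394]/1.14 = 119.2569. B = V − Δ·S = -79.1579.
(2,0): S=66.4048. Δ = (V_up−V_dn)/(S_up−S_dn) = (5.1511−0.0000)/(80.3498−51.1317) = 0.1763. V = [p*·5.1511 + (1−p*)·0.0000]/1.14 = 3.7997. B = V − Δ·S = -7.9074.
(2,1): S=104.3504. Δ = (V_up−V_dn)/(S_up−S_dn) = (47.1061−5.1511)/(126.2640−80.3498) = 0.9138. V = [p*·47.1061 + (1−p*)·5.1511]/1.14 = 35.4662. B = V − Δ·S = -59.8860.
(2,2): S=163.9792. Δ = (V_up−V_dn)/(S_up−S_dn) = (119.2569−47.1061)/(198.4148−126.2640) = 1.0000. V = [p*·119.2569 + (1−p*)·47.1061]/1.14 = 94.5425. B = V − Δ·S = -69.4367.
(1,0): S=86.2400. Δ = (V_up−V_dn)/(S_up−S_dn) = (35.4662−3.7997)/(104.3504−66.4048) = 0.8345. V = [p*·35.4662 + (1−p*)·3.7997]/1.14 = 26.6915. B = V − Δ·S = -45.2778.
(1,1): S=135.5200. Δ = (V_up−V_dn)/(S_up−S_dn) = (94.5425−35.4662)/(163.9792−104.3504) = 0.9907. V = [p*·94.5425 + (1−p*)·35.4662]/1.14 = 74.6877. B = V − Δ·S = -59.5766.
(0,0): S=112.0000. Δ = (V_up−V_dn)/(S_up−S_dn) = (74.6877−26.6915)/(135.5200−86.2400) = 0.9739. V = [p*·74.6877 + (1−p*)·26.6915]/1.14 = 58.8175. B = V − Δ·S = -50.2647.
Root portfolio cost Δ·112+B reproduces V0=58.8175.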